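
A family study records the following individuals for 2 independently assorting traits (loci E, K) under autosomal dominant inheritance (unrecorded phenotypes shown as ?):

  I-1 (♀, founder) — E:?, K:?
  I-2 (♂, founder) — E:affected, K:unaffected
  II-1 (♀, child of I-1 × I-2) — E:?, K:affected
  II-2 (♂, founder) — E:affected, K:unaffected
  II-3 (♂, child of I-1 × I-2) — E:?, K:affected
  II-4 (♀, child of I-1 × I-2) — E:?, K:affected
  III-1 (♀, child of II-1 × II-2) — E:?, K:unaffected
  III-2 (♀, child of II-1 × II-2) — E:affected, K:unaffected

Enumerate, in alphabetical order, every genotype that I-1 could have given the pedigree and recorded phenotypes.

E/I-1 ? ·: ee|Ee|EE
E/I-2 aff ·: Ee|EE
E/II-1 ? I-1×I-2: ee|Ee|EE
E/II-2 aff ·: Ee|EE
E/II-3 ? I-1×I-2: ee|Ee|EE
E/II-4 ? I-1×I-2: ee|Ee|EE
E/III-1 ? II-1×II-2: ee|Ee|EE
E/III-2 aff II-1×II-2: Ee|EE
⇒ E over [I-1,I-2,II-1,II-2,II-3,II-4,III-1,III-2]: 349 consistent
K/I-1 ? ·: Kk|KK
K/I-2 un ·: kk
K/II-1 aff I-1×I-2: Kk
K/II-2 un ·: kk
K/II-3 aff I-1×I-2: Kk
K/II-4 aff I-1×I-2: Kk
K/III-1 un II-1×II-2: kk
K/III-2 un II-1×II-2: kk
⇒ K over [I-1,I-2,II-1,II-2,II-3,II-4,III-1,III-2]: 2 consistent

I-1 ∈ {EE KK, EE Kk, Ee KK, Ee Kk, ee KK, ee Kk}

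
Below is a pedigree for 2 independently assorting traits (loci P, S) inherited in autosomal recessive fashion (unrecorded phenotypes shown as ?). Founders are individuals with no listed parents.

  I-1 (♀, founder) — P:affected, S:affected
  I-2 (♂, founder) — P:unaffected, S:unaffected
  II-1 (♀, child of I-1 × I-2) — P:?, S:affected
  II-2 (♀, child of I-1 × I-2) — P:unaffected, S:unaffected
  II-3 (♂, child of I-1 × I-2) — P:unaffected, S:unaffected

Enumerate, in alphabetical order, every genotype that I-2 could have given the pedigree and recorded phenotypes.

I-2 ∈ {PP Ss, Pp Ss}

P/I-1 aff ·: pp
P/I-2 un ·: PP|Pp
P/II-1 ? I-1×I-2: Pp|pp
P/II-2 un I-1×I-2: Pp
P/II-3 un I-1×I-2: Pp
⇒ P over [I-1,I-2,II-1,II-2,II-3]: 3 consistent
S/I-1 aff ·: ss
S/I-2 un ·: Ss
S/II-1 aff I-1×I-2: ss
S/II-2 un I-1×I-2: Ss
S/II-3 un I-1×I-2: Ss
⇒ S over [I-1,I-2,II-1,II-2,II-3]: 1 consistent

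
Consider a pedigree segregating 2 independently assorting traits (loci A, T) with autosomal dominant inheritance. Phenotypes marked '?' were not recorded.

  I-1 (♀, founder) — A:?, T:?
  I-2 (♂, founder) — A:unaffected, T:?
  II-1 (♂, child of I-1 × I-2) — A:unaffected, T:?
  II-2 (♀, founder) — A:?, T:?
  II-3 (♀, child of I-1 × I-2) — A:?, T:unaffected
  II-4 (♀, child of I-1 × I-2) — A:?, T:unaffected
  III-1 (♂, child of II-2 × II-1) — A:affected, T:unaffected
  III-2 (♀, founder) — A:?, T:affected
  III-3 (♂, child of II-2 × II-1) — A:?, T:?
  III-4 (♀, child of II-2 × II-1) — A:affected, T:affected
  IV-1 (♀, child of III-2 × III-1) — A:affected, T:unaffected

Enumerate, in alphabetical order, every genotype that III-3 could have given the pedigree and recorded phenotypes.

III-3 ∈ {Aa TT, Aa Tt, Aa tt, aa TT, aa Tt, aa tt}

A/I-1 ? ·: aa|Aa
A/I-2 un ·: aa
A/II-1 un I-1×I-2: aa
A/II-2 ? ·: Aa|AA
A/II-3 ? I-1×I-2: aa|Aa
A/II-4 ? I-1×I-2: aa|Aa
A/III-1 aff II-2×II-1: Aa
A/III-2 ? ·: aa|Aa|AA
A/III-3 ? II-2×II-1: aa|Aa
A/III-4 aff II-2×II-1: Aa
A/IV-1 aff III-2×III-1: Aa|AA
⇒ A over [I-1,I-2,II-1,II-2,II-3,II-4,III-1,III-2,III-3,III-4,IV-1]: 75 consistent
T/I-1 ? ·: tt|Tt
T/I-2 ? ·: tt|Tt
T/II-1 ? I-1×I-2: tt|Tt
T/II-2 ? ·: tt|Tt
T/II-3 un I-1×I-2: tt
T/II-4 un I-1×I-2: tt
T/III-1 un II-2×II-1: tt
T/III-2 aff ·: Tt
T/III-3 ? II-2×II-1: tt|Tt|TT
T/III-4 aff II-2×II-1: Tt|TT
T/IV-1 un III-2×III-1: tt
⇒ T over [I-1,I-2,II-1,II-2,II-3,II-4,III-1,III-2,III-3,III-4,IV-1]: 32 consistent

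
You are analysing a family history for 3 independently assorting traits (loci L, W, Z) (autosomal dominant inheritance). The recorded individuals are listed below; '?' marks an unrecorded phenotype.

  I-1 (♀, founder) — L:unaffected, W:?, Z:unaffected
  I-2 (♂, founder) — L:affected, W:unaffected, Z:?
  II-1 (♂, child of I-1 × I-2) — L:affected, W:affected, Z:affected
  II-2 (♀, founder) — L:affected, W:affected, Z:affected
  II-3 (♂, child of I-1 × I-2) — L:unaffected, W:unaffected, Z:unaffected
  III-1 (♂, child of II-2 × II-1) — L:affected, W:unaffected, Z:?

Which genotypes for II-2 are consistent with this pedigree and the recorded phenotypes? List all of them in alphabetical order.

L/I-1 un ·: ll
L/I-2 aff ·: Ll
L/II-1 aff I-1×I-2: Ll
L/II-2 aff ·: Ll|LL
L/II-3 un I-1×I-2: ll
L/III-1 aff II-2×II-1: Ll|LL
⇒ L over [I-1,I-2,II-1,II-2,II-3,III-1]: 4 consistent
W/I-1 ? ·: Ww
W/I-2 un ·: ww
W/II-1 aff I-1×I-2: Ww
W/II-2 aff ·: Ww
W/II-3 un I-1×I-2: ww
W/III-1 un II-2×II-1: ww
⇒ W over [I-1,I-2,II-1,II-2,II-3,III-1]: 1 consistent
Z/I-1 un ·: zz
Z/I-2 ? ·: Zz
Z/II-1 aff I-1×I-2: Zz
Z/II-2 aff ·: Zz|ZZ
Z/II-3 un I-1×I-2: zz
Z/III-1 ? II-2×II-1: zz|Zz|ZZ
⇒ Z over [I-1,I-2,II-1,II-2,II-3,III-1]: 5 consistent

II-2 ∈ {LL Ww ZZ, LL Ww Zz, Ll Ww ZZ, Ll Ww Zz}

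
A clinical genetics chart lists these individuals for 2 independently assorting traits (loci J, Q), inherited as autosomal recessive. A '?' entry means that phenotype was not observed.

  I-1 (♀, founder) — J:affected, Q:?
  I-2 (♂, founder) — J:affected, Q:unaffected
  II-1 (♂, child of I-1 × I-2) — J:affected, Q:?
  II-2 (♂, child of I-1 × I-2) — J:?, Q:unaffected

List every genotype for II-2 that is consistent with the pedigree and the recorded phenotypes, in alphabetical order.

J/I-1 aff ·: jj
J/I-2 aff ·: jj
J/II-1 aff I-1×I-2: jj
J/II-2 ? I-1×I-2: jj
⇒ J over [I-1,I-2,II-1,II-2]: 1 consistent
Q/I-1 ? ·: QQ|Qq|qq
Q/I-2 un ·: QQ|Qq
Q/II-1 ? I-1×I-2: QQ|Qq|qq
Q/II-2 un I-1×I-2: QQ|Qq
⇒ Q over [I-1,I-2,II-1,II-2]: 18 consistent

II-2 ∈ {jj QQ, jj Qq}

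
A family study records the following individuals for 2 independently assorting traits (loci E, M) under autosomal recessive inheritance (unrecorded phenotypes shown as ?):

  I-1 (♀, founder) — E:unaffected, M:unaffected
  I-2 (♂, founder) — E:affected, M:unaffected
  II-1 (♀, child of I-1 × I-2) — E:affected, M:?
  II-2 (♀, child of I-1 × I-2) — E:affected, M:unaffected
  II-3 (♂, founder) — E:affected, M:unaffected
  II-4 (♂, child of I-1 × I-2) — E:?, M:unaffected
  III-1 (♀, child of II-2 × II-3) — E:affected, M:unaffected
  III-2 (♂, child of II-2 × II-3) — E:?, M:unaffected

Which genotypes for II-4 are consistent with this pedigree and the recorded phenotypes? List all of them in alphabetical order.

II-4 ∈ {Ee MM, Ee Mm, ee MM, ee Mm}

E/I-1 un ·: Ee
E/I-2 aff ·: ee
E/II-1 aff I-1×I-2: ee
E/II-2 aff I-1×I-2: ee
E/II-3 aff ·: ee
E/II-4 ? I-1×I-2: Ee|ee
E/III-1 aff II-2×II-3: ee
E/III-2 ? II-2×II-3: ee
⇒ E over [I-1,I-2,II-1,II-2,II-3,II-4,III-1,III-2]: 2 consistent
M/I-1 un ·: MM|Mm
M/I-2 un ·: MM|Mm
M/II-1 ? I-1×I-2: MM|Mm|mm
M/II-2 un I-1×I-2: MM|Mm
M/II-3 un ·: MM|Mm
M/II-4 un I-1×I-2: MM|Mm
M/III-1 un II-2×II-3: MM|Mm
M/III-2 un II-2×II-3: MM|Mm
⇒ M over [I-1,I-2,II-1,II-2,II-3,II-4,III-1,III-2]: 187 consistent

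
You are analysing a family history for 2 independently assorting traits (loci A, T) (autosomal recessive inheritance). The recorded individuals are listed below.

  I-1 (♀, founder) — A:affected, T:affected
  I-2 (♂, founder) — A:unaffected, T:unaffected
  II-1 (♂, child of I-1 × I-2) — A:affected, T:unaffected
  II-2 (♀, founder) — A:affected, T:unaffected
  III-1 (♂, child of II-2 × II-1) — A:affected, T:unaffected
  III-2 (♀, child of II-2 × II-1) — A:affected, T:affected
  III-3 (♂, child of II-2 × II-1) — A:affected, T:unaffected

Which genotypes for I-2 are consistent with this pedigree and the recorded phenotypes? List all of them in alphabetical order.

A/I-1 aff ·: aa
A/I-2 un ·: Aa
A/II-1 aff I-1×I-2: aa
A/II-2 aff ·: aa
A/III-1 aff II-2×II-1: aa
A/III-2 aff II-2×II-1: aa
A/III-3 aff II-2×II-1: aa
⇒ A over [I-1,I-2,II-1,II-2,III-1,III-2,III-3]: 1 consistent
T/I-1 aff ·: tt
T/I-2 un ·: TT|Tt
T/II-1 un I-1×I-2: Tt
T/II-2 un ·: Tt
T/III-1 un II-2×II-1: TT|Tt
T/III-2 aff II-2×II-1: tt
T/III-3 un II-2×II-1: TT|Tt
⇒ T over [I-1,I-2,II-1,II-2,III-1,III-2,III-3]: 8 consistent

I-2 ∈ {Aa TT, Aa Tt}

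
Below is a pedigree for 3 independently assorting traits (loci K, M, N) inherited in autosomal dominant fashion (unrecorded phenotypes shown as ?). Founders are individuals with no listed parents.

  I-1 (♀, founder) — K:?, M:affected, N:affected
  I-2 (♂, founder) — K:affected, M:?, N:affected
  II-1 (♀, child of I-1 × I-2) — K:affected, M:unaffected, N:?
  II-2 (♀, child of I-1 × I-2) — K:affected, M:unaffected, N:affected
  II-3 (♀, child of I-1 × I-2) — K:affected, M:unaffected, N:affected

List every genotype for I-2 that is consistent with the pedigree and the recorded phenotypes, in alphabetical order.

I-2 ∈ {KK Mm NN, KK Mm Nn, KK mm NN, KK mm Nn, Kk Mm NN, Kk Mm Nn, Kk mm NN, Kk mm Nn}

K/I-1 ? ·: kk|Kk|KK
K/I-2 aff ·: Kk|KK
K/II-1 aff I-1×I-2: Kk|KK
K/II-2 aff I-1×I-2: Kk|KK
K/II-3 aff I-1×I-2: Kk|KK
⇒ K over [I-1,I-2,II-1,II-2,II-3]: 27 consistent
M/I-1 aff ·: Mm
M/I-2 ? ·: mm|Mm
M/II-1 un I-1×I-2: mm
M/II-2 un I-1×I-2: mm
M/II-3 un I-1×I-2: mm
⇒ M over [I-1,I-2,II-1,II-2,II-3]: 2 consistent
N/I-1 aff ·: Nn|NN
N/I-2 aff ·: Nn|NN
N/II-1 ? I-1×I-2: nn|Nn|NN
N/II-2 aff I-1×I-2: Nn|NN
N/II-3 aff I-1×I-2: Nn|NN
⇒ N over [I-1,I-2,II-1,II-2,II-3]: 29 consistent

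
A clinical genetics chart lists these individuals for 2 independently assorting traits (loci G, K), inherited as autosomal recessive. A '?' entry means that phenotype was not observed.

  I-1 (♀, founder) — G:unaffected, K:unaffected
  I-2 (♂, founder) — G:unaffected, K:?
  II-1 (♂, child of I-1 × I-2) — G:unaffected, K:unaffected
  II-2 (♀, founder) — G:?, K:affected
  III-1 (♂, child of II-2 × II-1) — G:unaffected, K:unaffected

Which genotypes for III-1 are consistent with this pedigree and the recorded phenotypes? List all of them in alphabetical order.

III-1 ∈ {GG Kk, Gg Kk}

G/I-1 un ·: GG|Gg
G/I-2 un ·: GG|Gg
G/II-1 un I-1×I-2: GG|Gg
G/II-2 ? ·: GG|Gg|gg
G/III-1 un II-2×II-1: GG|Gg
⇒ G over [I-1,I-2,II-1,II-2,III-1]: 31 consistent
K/I-1 un ·: KK|Kk
K/I-2 ? ·: KK|Kk|kk
K/II-1 un I-1×I-2: KK|Kk
K/II-2 aff ·: kk
K/III-1 un II-2×II-1: Kk
⇒ K over [I-1,I-2,II-1,II-2,III-1]: 9 consistent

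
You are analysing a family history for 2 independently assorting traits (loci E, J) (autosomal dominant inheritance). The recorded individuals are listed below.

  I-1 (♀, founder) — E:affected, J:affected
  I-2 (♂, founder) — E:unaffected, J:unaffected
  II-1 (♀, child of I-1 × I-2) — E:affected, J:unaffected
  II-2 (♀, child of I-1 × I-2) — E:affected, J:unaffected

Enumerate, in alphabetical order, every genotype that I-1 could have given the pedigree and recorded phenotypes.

I-1 ∈ {EE Jj, Ee Jj}

E/I-1 aff ·: Ee|EE
E/I-2 un ·: ee
E/II-1 aff I-1×I-2: Ee
E/II-2 aff I-1×I-2: Ee
⇒ E over [I-1,I-2,II-1,II-2]: 2 consistent
J/I-1 aff ·: Jj
J/I-2 un ·: jj
J/II-1 un I-1×I-2: jj
J/II-2 un I-1×I-2: jj
⇒ J over [I-1,I-2,II-1,II-2]: 1 consistent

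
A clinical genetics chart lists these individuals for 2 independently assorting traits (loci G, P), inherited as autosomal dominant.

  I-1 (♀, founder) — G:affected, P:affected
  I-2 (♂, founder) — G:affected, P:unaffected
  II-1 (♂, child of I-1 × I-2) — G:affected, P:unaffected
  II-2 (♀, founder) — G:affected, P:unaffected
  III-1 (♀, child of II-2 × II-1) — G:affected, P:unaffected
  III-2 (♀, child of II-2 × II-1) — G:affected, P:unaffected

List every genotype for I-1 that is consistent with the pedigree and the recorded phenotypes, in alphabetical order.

G/I-1 aff ·: Gg|GG
G/I-2 aff ·: Gg|GG
G/II-1 aff I-1×I-2: Gg|GG
G/II-2 aff ·: Gg|GG
G/III-1 aff II-2×II-1: Gg|GG
G/III-2 aff II-2×II-1: Gg|GG
⇒ G over [I-1,I-2,II-1,II-2,III-1,III-2]: 44 consistent
P/I-1 aff ·: Pp
P/I-2 un ·: pp
P/II-1 un I-1×I-2: pp
P/II-2 un ·: pp
P/III-1 un II-2×II-1: pp
P/III-2 un II-2×II-1: pp
⇒ P over [I-1,I-2,II-1,II-2,III-1,III-2]: 1 consistent

I-1 ∈ {GG Pp, Gg Pp}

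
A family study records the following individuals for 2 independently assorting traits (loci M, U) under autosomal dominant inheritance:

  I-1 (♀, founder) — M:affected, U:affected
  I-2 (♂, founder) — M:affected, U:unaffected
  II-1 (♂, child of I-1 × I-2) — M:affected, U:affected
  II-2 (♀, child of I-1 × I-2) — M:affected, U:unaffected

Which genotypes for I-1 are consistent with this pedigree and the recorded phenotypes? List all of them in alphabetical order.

I-1 ∈ {MM Uu, Mm Uu}

M/I-1 aff ·: Mm|MM
M/I-2 aff ·: Mm|MM
M/II-1 aff I-1×I-2: Mm|MM
M/II-2 aff I-1×I-2: Mm|MM
⇒ M over [I-1,I-2,II-1,II-2]: 13 consistent
U/I-1 aff ·: Uu
U/I-2 un ·: uu
U/II-1 aff I-1×I-2: Uu
U/II-2 un I-1×I-2: uu
⇒ U over [I-1,I-2,II-1,II-2]: 1 consistent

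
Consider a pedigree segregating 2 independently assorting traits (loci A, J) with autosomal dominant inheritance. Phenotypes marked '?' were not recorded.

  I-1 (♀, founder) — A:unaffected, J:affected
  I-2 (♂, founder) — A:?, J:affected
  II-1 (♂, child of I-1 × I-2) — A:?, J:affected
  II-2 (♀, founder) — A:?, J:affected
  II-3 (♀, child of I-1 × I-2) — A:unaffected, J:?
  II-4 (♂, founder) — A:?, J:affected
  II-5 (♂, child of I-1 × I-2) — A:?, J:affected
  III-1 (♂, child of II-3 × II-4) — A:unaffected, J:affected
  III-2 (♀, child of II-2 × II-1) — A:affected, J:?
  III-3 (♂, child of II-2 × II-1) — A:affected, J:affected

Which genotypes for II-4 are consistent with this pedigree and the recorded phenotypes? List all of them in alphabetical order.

II-4 ∈ {Aa JJ, Aa Jj, aa JJ, aa Jj}

A/I-1 un ·: aa
A/I-2 ? ·: aa|Aa
A/II-1 ? I-1×I-2: aa|Aa
A/II-2 ? ·: aa|Aa|AA
A/II-3 un I-1×I-2: aa
A/II-4 ? ·: aa|Aa
A/II-5 ? I-1×I-2: aa|Aa
A/III-1 un II-3×II-4: aa
A/III-2 aff II-2×II-1: Aa|AA
A/III-3 aff II-2×II-1: Aa|AA
⇒ A over [I-1,I-2,II-1,II-2,II-3,II-4,II-5,III-1,III-2,III-3]: 48 consistent
J/I-1 aff ·: Jj|JJ
J/I-2 aff ·: Jj|JJ
J/II-1 aff I-1×I-2: Jj|JJ
J/II-2 aff ·: Jj|JJ
J/II-3 ? I-1×I-2: jj|Jj|JJ
J/II-4 aff ·: Jj|JJ
J/II-5 aff I-1×I-2: Jj|JJ
J/III-1 aff II-3×II-4: Jj|JJ
J/III-2 ? II-2×II-1: jj|Jj|JJ
J/III-3 aff II-2×II-1: Jj|JJ
⇒ J over [I-1,I-2,II-1,II-2,II-3,II-4,II-5,III-1,III-2,III-3]: 705 consistent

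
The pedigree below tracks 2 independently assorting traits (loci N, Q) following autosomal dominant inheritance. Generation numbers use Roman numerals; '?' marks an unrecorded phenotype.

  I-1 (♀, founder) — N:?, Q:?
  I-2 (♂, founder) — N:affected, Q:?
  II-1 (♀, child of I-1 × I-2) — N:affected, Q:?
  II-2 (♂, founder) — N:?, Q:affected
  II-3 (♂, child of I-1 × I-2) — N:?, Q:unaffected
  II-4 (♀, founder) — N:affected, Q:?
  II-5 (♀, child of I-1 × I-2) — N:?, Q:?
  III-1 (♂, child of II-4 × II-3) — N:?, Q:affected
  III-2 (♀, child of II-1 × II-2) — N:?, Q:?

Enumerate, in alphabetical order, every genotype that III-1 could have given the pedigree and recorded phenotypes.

III-1 ∈ {NN Qq, Nn Qq, nn Qq}

N/I-1 ? ·: nn|Nn|NN
N/I-2 aff ·: Nn|NN
N/II-1 aff I-1×I-2: Nn|NN
N/II-2 ? ·: nn|Nn|NN
N/II-3 ? I-1×I-2: nn|Nn|NN
N/II-4 aff ·: Nn|NN
N/II-5 ? I-1×I-2: nn|Nn|NN
N/III-1 ? II-4×II-3: nn|Nn|NN
N/III-2 ? II-1×II-2: nn|Nn|NN
⇒ N over [I-1,I-2,II-1,II-2,II-3,II-4,II-5,III-1,III-2]: 874 consistent
Q/I-1 ? ·: qq|Qq
Q/I-2 ? ·: qq|Qq
Q/II-1 ? I-1×I-2: qq|Qq|QQ
Q/II-2 aff ·: Qq|QQ
Q/II-3 un I-1×I-2: qq
Q/II-4 ? ·: Qq|QQ
Q/II-5 ? I-1×I-2: qq|Qq|QQ
Q/III-1 aff II-4×II-3: Qq
Q/III-2 ? II-1×II-2: qq|Qq|QQ
⇒ Q over [I-1,I-2,II-1,II-2,II-3,II-4,II-5,III-1,III-2]: 136 consistent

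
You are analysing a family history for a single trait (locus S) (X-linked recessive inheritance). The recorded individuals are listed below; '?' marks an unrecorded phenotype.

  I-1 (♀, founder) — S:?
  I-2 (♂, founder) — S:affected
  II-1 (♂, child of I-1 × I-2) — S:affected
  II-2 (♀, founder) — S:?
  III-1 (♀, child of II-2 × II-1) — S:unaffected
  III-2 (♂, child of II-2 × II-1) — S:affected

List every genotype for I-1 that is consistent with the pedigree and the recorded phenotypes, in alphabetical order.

S/I-1 ? ·: X^SX^s|X^sX^s
S/I-2 aff ·: X^sY
S/II-1 aff I-1×I-2: X^sY
S/II-2 ? ·: X^SX^s
S/III-1 un II-2×II-1: X^SX^s
S/III-2 aff II-2×II-1: X^sY
⇒ S over [I-1,I-2,II-1,II-2,III-1,III-2]: 2 consistent

I-1 ∈ {X^SX^s, X^sX^s}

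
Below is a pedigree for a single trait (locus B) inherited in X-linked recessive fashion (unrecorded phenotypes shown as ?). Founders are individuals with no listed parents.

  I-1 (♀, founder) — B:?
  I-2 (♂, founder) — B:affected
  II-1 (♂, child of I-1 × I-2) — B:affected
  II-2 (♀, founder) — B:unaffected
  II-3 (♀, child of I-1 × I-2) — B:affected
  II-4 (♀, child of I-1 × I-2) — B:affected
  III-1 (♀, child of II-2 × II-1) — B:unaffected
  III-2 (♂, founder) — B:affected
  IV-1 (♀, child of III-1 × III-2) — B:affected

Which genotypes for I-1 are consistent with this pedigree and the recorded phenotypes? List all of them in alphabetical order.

I-1 ∈ {X^BX^b, X^bX^b}

B/I-1 ? ·: X^BX^b|X^bX^b
B/I-2 aff ·: X^bY
B/II-1 aff I-1×I-2: X^bY
B/II-2 un ·: X^BX^B|X^BX^b
B/II-3 aff I-1×I-2: X^bX^b
B/II-4 aff I-1×I-2: X^bX^b
B/III-1 un II-2×II-1: X^BX^b
B/III-2 aff ·: X^bY
B/IV-1 aff III-1×III-2: X^bX^b
⇒ B over [I-1,I-2,II-1,II-2,II-3,II-4,III-1,III-2,IV-1]: 4 consistent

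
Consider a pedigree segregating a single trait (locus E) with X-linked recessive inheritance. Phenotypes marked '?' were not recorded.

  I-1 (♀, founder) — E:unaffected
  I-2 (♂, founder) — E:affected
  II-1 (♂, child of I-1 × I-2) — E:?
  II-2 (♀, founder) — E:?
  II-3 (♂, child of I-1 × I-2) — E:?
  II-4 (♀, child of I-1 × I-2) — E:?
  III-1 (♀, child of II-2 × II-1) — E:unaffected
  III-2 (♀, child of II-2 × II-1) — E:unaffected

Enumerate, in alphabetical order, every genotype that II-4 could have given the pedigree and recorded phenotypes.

II-4 ∈ {X^EX^e, X^eX^e}

E/I-1 un ·: X^EX^E|X^EX^e
E/I-2 aff ·: X^eY
E/II-1 ? I-1×I-2: X^EY|X^eY
E/II-2 ? ·: X^EX^E|X^EX^e|X^eX^e
E/II-3 ? I-1×I-2: X^EY|X^eY
E/II-4 ? I-1×I-2: X^EX^e|X^eX^e
E/III-1 un II-2×II-1: X^EX^E|X^EX^e
E/III-2 un II-2×II-1: X^EX^E|X^EX^e
⇒ E over [I-1,I-2,II-1,II-2,II-3,II-4,III-1,III-2]: 38 consistent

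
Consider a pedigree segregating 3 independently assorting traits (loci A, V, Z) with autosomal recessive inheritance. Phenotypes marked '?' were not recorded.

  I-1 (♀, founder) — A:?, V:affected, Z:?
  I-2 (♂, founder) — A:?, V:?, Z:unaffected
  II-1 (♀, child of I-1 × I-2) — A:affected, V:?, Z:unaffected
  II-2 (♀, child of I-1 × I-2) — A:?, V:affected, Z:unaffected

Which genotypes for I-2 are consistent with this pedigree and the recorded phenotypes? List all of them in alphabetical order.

A/I-1 ? ·: Aa|aa
A/I-2 ? ·: Aa|aa
A/II-1 aff I-1×I-2: aa
A/II-2 ? I-1×I-2: AA|Aa|aa
⇒ A over [I-1,I-2,II-1,II-2]: 8 consistent
V/I-1 aff ·: vv
V/I-2 ? ·: Vv|vv
V/II-1 ? I-1×I-2: Vv|vv
V/II-2 aff I-1×I-2: vv
⇒ V over [I-1,I-2,II-1,II-2]: 3 consistent
Z/I-1 ? ·: ZZ|Zz|zz
Z/I-2 un ·: ZZ|Zz
Z/II-1 un I-1×I-2: ZZ|Zz
Z/II-2 un I-1×I-2: ZZ|Zz
⇒ Z over [I-1,I-2,II-1,II-2]: 15 consistent

I-2 ∈ {Aa Vv ZZ, Aa Vv Zz, Aa vv ZZ, Aa vv Zz, aa Vv ZZ, aa Vv Zz, aa vv ZZ, aa vv Zz}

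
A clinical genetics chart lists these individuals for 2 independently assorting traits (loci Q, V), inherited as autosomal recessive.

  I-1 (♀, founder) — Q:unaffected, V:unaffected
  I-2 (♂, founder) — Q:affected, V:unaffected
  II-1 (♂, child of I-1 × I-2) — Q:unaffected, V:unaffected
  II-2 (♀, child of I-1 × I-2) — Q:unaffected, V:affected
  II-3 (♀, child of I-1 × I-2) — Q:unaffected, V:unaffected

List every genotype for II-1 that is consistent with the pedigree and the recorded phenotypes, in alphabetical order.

Q/I-1 un ·: QQ|Qq
Q/I-2 aff ·: qq
Q/II-1 un I-1×I-2: Qq
Q/II-2 un I-1×I-2: Qq
Q/II-3 un I-1×I-2: Qq
⇒ Q over [I-1,I-2,II-1,II-2,II-3]: 2 consistent
V/I-1 un ·: Vv
V/I-2 un ·: Vv
V/II-1 un I-1×I-2: VV|Vv
V/II-2 aff I-1×I-2: vv
V/II-3 un I-1×I-2: VV|Vv
⇒ V over [I-1,I-2,II-1,II-2,II-3]: 4 consistent

II-1 ∈ {Qq VV, Qq Vv}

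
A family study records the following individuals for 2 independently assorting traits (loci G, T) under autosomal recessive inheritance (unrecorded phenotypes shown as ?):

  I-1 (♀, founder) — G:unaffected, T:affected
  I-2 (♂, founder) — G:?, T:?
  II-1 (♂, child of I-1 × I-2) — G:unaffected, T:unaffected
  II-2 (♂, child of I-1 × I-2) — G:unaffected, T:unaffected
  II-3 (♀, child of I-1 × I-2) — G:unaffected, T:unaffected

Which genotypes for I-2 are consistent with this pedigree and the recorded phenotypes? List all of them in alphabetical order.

I-2 ∈ {GG TT, GG Tt, Gg TT, Gg Tt, gg TT, gg Tt}

G/I-1 un ·: GG|Gg
G/I-2 ? ·: GG|Gg|gg
G/II-1 un I-1×I-2: GG|Gg
G/II-2 un I-1×I-2: GG|Gg
G/II-3 un I-1×I-2: GG|Gg
⇒ G over [I-1,I-2,II-1,II-2,II-3]: 27 consistent
T/I-1 aff ·: tt
T/I-2 ? ·: TT|Tt
T/II-1 un I-1×I-2: Tt
T/II-2 un I-1×I-2: Tt
T/II-3 un I-1×I-2: Tt
⇒ T over [I-1,I-2,II-1,II-2,II-3]: 2 consistent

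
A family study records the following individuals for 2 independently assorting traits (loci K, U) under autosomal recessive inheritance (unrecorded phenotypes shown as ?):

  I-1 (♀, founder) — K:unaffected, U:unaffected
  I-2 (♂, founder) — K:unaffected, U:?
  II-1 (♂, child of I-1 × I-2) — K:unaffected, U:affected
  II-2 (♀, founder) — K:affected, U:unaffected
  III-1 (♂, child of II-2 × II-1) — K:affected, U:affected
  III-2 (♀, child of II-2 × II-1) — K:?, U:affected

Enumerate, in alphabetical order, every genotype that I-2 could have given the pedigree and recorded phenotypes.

I-2 ∈ {KK Uu, KK uu, Kk Uu, Kk uu}

K/I-1 un ·: KK|Kk
K/I-2 un ·: KK|Kk
K/II-1 un I-1×I-2: Kk
K/II-2 aff ·: kk
K/III-1 aff II-2×II-1: kk
K/III-2 ? II-2×II-1: Kk|kk
⇒ K over [I-1,I-2,II-1,II-2,III-1,III-2]: 6 consistent
U/I-1 un ·: Uu
U/I-2 ? ·: Uu|uu
U/II-1 aff I-1×I-2: uu
U/II-2 un ·: Uu
U/III-1 aff II-2×II-1: uu
U/III-2 aff II-2×II-1: uu
⇒ U over [I-1,I-2,II-1,II-2,III-1,III-2]: 2 consistent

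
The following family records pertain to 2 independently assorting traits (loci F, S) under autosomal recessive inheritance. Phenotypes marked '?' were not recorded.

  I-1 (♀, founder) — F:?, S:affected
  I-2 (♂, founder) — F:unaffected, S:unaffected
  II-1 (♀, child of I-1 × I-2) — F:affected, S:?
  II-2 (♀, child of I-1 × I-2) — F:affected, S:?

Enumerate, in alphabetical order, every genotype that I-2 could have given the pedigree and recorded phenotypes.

I-2 ∈ {Ff SS, Ff Ss}

F/I-1 ? ·: Ff|ff
F/I-2 un ·: Ff
F/II-1 aff I-1×I-2: ff
F/II-2 aff I-1×I-2: ff
⇒ F over [I-1,I-2,II-1,II-2]: 2 consistent
S/I-1 aff ·: ss
S/I-2 un ·: SS|Ss
S/II-1 ? I-1×I-2: Ss|ss
S/II-2 ? I-1×I-2: Ss|ss
⇒ S over [I-1,I-2,II-1,II-2]: 5 consistent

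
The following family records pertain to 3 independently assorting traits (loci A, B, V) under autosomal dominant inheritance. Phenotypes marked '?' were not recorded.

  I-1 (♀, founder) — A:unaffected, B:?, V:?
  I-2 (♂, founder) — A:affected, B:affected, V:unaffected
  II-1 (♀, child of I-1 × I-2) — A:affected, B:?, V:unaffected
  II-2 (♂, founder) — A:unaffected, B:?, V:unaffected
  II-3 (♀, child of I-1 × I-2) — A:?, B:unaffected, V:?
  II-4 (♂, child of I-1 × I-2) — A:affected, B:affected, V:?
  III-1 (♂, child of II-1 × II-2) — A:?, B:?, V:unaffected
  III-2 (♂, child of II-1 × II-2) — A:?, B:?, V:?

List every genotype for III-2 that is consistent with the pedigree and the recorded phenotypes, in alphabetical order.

A/I-1 un ·: aa
A/I-2 aff ·: Aa|AA
A/II-1 aff I-1×I-2: Aa
A/II-2 un ·: aa
A/II-3 ? I-1×I-2: aa|Aa
A/II-4 aff I-1×I-2: Aa
A/III-1 ? II-1×II-2: aa|Aa
A/III-2 ? II-1×II-2: aa|Aa
⇒ A over [I-1,I-2,II-1,II-2,II-3,II-4,III-1,III-2]: 12 consistent
B/I-1 ? ·: bb|Bb
B/I-2 aff ·: Bb
B/II-1 ? I-1×I-2: bb|Bb|BB
B/II-2 ? ·: bb|Bb|BB
B/II-3 un I-1×I-2: bb
B/II-4 aff I-1×I-2: Bb|BB
B/III-1 ? II-1×II-2: bb|Bb|BB
B/III-2 ? II-1×II-2: bb|Bb|BB
⇒ B over [I-1,I-2,II-1,II-2,II-3,II-4,III-1,III-2]: 81 consistent
V/I-1 ? ·: vv|Vv
V/I-2 un ·: vv
V/II-1 un I-1×I-2: vv
V/II-2 un ·: vv
V/II-3 ? I-1×I-2: vv|Vv
V/II-4 ? I-1×I-2: vv|Vv
V/III-1 un II-1×II-2: vv
V/III-2 ? II-1×II-2: vv
⇒ V over [I-1,I-2,II-1,II-2,II-3,II-4,III-1,III-2]: 5 consistent

III-2 ∈ {Aa BB vv, Aa Bb vv, Aa bb vv, aa BB vv, aa Bb vv, aa bb vv}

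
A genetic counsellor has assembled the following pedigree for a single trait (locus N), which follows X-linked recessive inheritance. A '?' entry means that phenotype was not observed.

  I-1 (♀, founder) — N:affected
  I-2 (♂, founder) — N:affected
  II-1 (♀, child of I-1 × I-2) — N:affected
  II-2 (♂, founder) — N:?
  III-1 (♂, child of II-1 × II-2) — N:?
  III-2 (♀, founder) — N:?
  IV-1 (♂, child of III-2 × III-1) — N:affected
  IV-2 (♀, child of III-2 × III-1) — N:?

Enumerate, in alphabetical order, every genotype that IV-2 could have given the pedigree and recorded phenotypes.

N/I-1 aff ·: X^nX^n
N/I-2 aff ·: X^nY
N/II-1 aff I-1×I-2: X^nX^n
N/II-2 ? ·: X^NY|X^nY
N/III-1 ? II-1×II-2: X^nY
N/III-2 ? ·: X^NX^n|X^nX^n
N/IV-1 aff III-2×III-1: X^nY
N/IV-2 ? III-2×III-1: X^NX^n|X^nX^n
⇒ N over [I-1,I-2,II-1,II-2,III-1,III-2,IV-1,IV-2]: 6 consistent

IV-2 ∈ {X^NX^n, X^nX^n}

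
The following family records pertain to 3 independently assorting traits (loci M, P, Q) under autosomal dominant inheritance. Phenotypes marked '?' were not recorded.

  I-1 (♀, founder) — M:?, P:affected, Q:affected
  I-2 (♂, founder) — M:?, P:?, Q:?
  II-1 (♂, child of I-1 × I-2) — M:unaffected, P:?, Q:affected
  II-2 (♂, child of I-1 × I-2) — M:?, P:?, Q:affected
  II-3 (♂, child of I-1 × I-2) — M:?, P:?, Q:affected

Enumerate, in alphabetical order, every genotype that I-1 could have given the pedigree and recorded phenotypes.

M/I-1 ? ·: mm|Mm
M/I-2 ? ·: mm|Mm
M/II-1 un I-1×I-2: mm
M/II-2 ? I-1×I-2: mm|Mm|MM
M/II-3 ? I-1×I-2: mm|Mm|MM
⇒ M over [I-1,I-2,II-1,II-2,II-3]: 18 consistent
P/I-1 aff ·: Pp|PP
P/I-2 ? ·: pp|Pp|PP
P/II-1 ? I-1×I-2: pp|Pp|PP
P/II-2 ? I-1×I-2: pp|Pp|PP
P/II-3 ? I-1×I-2: pp|Pp|PP
⇒ P over [I-1,I-2,II-1,II-2,II-3]: 53 consistent
Q/I-1 aff ·: Qq|QQ
Q/I-2 ? ·: qq|Qq|QQ
Q/II-1 aff I-1×I-2: Qq|QQ
Q/II-2 aff I-1×I-2: Qq|QQ
Q/II-3 aff I-1×I-2: Qq|QQ
⇒ Q over [I-1,I-2,II-1,II-2,II-3]: 27 consistent

I-1 ∈ {Mm PP QQ, Mm PP Qq, Mm Pp QQ, Mm Pp Qq, mm PP QQ, mm PP Qq, mm Pp QQ, mm Pp Qq}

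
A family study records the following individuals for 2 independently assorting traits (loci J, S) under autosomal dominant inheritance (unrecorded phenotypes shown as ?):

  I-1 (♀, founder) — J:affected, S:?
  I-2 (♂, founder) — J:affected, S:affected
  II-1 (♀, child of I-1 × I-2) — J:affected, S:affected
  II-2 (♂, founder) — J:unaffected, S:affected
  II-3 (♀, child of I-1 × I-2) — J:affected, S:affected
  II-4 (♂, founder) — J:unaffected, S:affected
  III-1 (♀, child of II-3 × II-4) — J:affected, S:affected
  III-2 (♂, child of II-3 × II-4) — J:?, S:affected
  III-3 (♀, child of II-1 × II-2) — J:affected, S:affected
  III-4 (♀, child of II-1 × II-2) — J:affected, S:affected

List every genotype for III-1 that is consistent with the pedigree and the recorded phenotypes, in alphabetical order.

J/I-1 aff ·: Jj|JJ
J/I-2 aff ·: Jj|JJ
J/II-1 aff I-1×I-2: Jj|JJ
J/II-2 un ·: jj
J/II-3 aff I-1×I-2: Jj|JJ
J/II-4 un ·: jj
J/III-1 aff II-3×II-4: Jj
J/III-2 ? II-3×II-4: jj|Jj
J/III-3 aff II-1×II-2: Jj
J/III-4 aff II-1×II-2: Jj
⇒ J over [I-1,I-2,II-1,II-2,II-3,II-4,III-1,III-2,III-3,III-4]: 19 consistent
S/I-1 ? ·: ss|Ss|SS
S/I-2 aff ·: Ss|SS
S/II-1 aff I-1×I-2: Ss|SS
S/II-2 aff ·: Ss|SS
S/II-3 aff I-1×I-2: Ss|SS
S/II-4 aff ·: Ss|SS
S/III-1 aff II-3×II-4: Ss|SS
S/III-2 aff II-3×II-4: Ss|SS
S/III-3 aff II-1×II-2: Ss|SS
S/III-4 aff II-1×II-2: Ss|SS
⇒ S over [I-1,I-2,II-1,II-2,II-3,II-4,III-1,III-2,III-3,III-4]: 660 consistent

III-1 ∈ {Jj SS, Jj Ss}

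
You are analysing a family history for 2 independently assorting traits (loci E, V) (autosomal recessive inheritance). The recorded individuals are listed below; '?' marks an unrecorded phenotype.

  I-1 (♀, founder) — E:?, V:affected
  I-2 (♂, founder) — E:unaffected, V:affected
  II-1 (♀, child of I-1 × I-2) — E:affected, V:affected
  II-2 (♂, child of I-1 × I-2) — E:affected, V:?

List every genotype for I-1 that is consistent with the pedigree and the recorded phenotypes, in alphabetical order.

I-1 ∈ {Ee vv, ee vv}

E/I-1 ? ·: Ee|ee
E/I-2 un ·: Ee
E/II-1 aff I-1×I-2: ee
E/II-2 aff I-1×I-2: ee
⇒ E over [I-1,I-2,II-1,II-2]: 2 consistent
V/I-1 aff ·: vv
V/I-2 aff ·: vv
V/II-1 aff I-1×I-2: vv
V/II-2 ? I-1×I-2: vv
⇒ V over [I-1,I-2,II-1,II-2]: 1 consistent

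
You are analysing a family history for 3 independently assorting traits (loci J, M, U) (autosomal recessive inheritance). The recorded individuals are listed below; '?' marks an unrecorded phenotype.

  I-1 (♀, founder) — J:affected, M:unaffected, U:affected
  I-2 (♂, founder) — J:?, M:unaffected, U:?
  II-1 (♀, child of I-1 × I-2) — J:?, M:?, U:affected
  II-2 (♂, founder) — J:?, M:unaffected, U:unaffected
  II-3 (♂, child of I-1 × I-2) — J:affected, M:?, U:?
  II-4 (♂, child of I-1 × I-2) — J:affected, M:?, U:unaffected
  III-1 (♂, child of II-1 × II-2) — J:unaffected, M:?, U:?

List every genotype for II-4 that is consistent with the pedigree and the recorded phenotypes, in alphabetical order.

J/I-1 aff ·: jj
J/I-2 ? ·: Jj|jj
J/II-1 ? I-1×I-2: Jj|jj
J/II-2 ? ·: JJ|Jj|jj
J/II-3 aff I-1×I-2: jj
J/II-4 aff I-1×I-2: jj
J/III-1 un II-1×II-2: JJ|Jj
⇒ J over [I-1,I-2,II-1,II-2,II-3,II-4,III-1]: 9 consistent
M/I-1 un ·: MM|Mm
M/I-2 un ·: MM|Mm
M/II-1 ? I-1×I-2: MM|Mm|mm
M/II-2 un ·: MM|Mm
M/II-3 ? I-1×I-2: MM|Mm|mm
M/II-4 ? I-1×I-2: MM|Mm|mm
M/III-1 ? II-1×II-2: MM|Mm|mm
⇒ M over [I-1,I-2,II-1,II-2,II-3,II-4,III-1]: 166 consistent
U/I-1 aff ·: uu
U/I-2 ? ·: Uu
U/II-1 aff I-1×I-2: uu
U/II-2 un ·: UU|Uu
U/II-3 ? I-1×I-2: Uu|uu
U/II-4 un I-1×I-2: Uu
U/III-1 ? II-1×II-2: Uu|uu
⇒ U over [I-1,I-2,II-1,II-2,II-3,II-4,III-1]: 6 consistent

II-4 ∈ {jj MM Uu, jj Mm Uu, jj mm Uu}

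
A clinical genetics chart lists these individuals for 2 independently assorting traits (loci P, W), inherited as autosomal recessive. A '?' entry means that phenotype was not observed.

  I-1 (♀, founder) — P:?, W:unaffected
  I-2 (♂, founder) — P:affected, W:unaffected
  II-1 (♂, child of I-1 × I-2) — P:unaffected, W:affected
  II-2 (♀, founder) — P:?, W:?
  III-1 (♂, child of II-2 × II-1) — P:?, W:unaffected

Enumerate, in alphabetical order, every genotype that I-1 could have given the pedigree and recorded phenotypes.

I-1 ∈ {PP Ww, Pp Ww}

P/I-1 ? ·: PP|Pp
P/I-2 aff ·: pp
P/II-1 un I-1×I-2: Pp
P/II-2 ? ·: PP|Pp|pp
P/III-1 ? II-2×II-1: PP|Pp|pp
⇒ P over [I-1,I-2,II-1,II-2,III-1]: 14 consistent
W/I-1 un ·: Ww
W/I-2 un ·: Ww
W/II-1 aff I-1×I-2: ww
W/II-2 ? ·: WW|Ww
W/III-1 un II-2×II-1: Ww
⇒ W over [I-1,I-2,II-1,II-2,III-1]: 2 consistent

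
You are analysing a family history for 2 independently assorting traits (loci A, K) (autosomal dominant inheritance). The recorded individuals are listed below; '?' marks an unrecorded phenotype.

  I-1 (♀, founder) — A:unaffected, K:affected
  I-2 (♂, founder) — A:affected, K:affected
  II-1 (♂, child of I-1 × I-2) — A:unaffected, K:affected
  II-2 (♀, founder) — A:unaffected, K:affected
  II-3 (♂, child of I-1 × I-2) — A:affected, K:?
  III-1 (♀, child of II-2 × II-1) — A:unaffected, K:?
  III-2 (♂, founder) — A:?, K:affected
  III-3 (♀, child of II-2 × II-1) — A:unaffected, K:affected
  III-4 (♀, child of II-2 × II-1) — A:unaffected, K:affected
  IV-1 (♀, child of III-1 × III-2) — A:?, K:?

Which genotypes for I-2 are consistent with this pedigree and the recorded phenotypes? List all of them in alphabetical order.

I-2 ∈ {Aa KK, Aa Kk}

A/I-1 un ·: aa
A/I-2 aff ·: Aa
A/II-1 un I-1×I-2: aa
A/II-2 un ·: aa
A/II-3 aff I-1×I-2: Aa
A/III-1 un II-2×II-1: aa
A/III-2 ? ·: aa|Aa|AA
A/III-3 un II-2×II-1: aa
A/III-4 un II-2×II-1: aa
A/IV-1 ? III-1×III-2: aa|Aa
⇒ A over [I-1,I-2,II-1,II-2,II-3,III-1,III-2,III-3,III-4,IV-1]: 4 consistent
K/I-1 aff ·: Kk|KK
K/I-2 aff ·: Kk|KK
K/II-1 aff I-1×I-2: Kk|KK
K/II-2 aff ·: Kk|KK
K/II-3 ? I-1×I-2: kk|Kk|KK
K/III-1 ? II-2×II-1: kk|Kk|KK
K/III-2 aff ·: Kk|KK
K/III-3 aff II-2×II-1: Kk|KK
K/III-4 aff II-2×II-1: Kk|KK
K/IV-1 ? III-1×III-2: kk|Kk|KK
⇒ K over [I-1,I-2,II-1,II-2,II-3,III-1,III-2,III-3,III-4,IV-1]: 812 consistent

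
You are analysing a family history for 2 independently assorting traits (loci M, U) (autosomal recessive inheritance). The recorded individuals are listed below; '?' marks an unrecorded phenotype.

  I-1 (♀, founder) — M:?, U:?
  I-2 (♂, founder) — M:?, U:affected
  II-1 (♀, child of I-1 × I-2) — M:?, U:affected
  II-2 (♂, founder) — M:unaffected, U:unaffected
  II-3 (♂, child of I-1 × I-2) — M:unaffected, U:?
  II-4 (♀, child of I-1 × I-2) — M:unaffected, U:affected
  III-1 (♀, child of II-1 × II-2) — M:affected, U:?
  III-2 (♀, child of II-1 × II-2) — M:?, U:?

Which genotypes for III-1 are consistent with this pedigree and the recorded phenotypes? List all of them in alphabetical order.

III-1 ∈ {mm Uu, mm uu}

M/I-1 ? ·: MM|Mm|mm
M/I-2 ? ·: MM|Mm|mm
M/II-1 ? I-1×I-2: Mm|mm
M/II-2 un ·: Mm
M/II-3 un I-1×I-2: MM|Mm
M/II-4 un I-1×I-2: MM|Mm
M/III-1 aff II-1×II-2: mm
M/III-2 ? II-1×II-2: MM|Mm|mm
⇒ M over [I-1,I-2,II-1,II-2,II-3,II-4,III-1,III-2]: 60 consistent
U/I-1 ? ·: Uu|uu
U/I-2 aff ·: uu
U/II-1 aff I-1×I-2: uu
U/II-2 un ·: UU|Uu
U/II-3 ? I-1×I-2: Uu|uu
U/II-4 aff I-1×I-2: uu
U/III-1 ? II-1×II-2: Uu|uu
U/III-2 ? II-1×II-2: Uu|uu
⇒ U over [I-1,I-2,II-1,II-2,II-3,II-4,III-1,III-2]: 15 consistent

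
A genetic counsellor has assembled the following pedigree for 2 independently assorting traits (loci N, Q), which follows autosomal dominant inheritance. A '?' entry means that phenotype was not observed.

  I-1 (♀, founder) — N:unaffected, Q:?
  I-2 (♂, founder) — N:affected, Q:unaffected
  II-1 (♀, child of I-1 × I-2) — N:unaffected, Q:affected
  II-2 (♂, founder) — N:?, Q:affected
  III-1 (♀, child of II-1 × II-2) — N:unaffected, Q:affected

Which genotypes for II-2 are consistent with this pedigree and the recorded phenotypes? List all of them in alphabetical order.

N/I-1 un ·: nn
N/I-2 aff ·: Nn
N/II-1 un I-1×I-2: nn
N/II-2 ? ·: nn|Nn
N/III-1 un II-1×II-2: nn
⇒ N over [I-1,I-2,II-1,II-2,III-1]: 2 consistent
Q/I-1 ? ·: Qq|QQ
Q/I-2 un ·: qq
Q/II-1 aff I-1×I-2: Qq
Q/II-2 aff ·: Qq|QQ
Q/III-1 aff II-1×II-2: Qq|QQ
⇒ Q over [I-1,I-2,II-1,II-2,III-1]: 8 consistent

II-2 ∈ {Nn QQ, Nn Qq, nn QQ, nn Qq}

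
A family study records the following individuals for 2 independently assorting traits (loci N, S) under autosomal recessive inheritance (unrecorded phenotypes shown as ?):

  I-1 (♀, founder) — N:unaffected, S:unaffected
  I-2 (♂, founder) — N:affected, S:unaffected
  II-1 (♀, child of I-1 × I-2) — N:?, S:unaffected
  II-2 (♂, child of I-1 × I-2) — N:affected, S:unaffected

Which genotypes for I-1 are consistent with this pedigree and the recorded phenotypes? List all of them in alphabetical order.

I-1 ∈ {Nn SS, Nn Ss}

N/I-1 un ·: Nn
N/I-2 aff ·: nn
N/II-1 ? I-1×I-2: Nn|nn
N/II-2 aff I-1×I-2: nn
⇒ N over [I-1,I-2,II-1,II-2]: 2 consistent
S/I-1 un ·: SS|Ss
S/I-2 un ·: SS|Ss
S/II-1 un I-1×I-2: SS|Ss
S/II-2 un I-1×I-2: SS|Ss
⇒ S over [I-1,I-2,II-1,II-2]: 13 consistent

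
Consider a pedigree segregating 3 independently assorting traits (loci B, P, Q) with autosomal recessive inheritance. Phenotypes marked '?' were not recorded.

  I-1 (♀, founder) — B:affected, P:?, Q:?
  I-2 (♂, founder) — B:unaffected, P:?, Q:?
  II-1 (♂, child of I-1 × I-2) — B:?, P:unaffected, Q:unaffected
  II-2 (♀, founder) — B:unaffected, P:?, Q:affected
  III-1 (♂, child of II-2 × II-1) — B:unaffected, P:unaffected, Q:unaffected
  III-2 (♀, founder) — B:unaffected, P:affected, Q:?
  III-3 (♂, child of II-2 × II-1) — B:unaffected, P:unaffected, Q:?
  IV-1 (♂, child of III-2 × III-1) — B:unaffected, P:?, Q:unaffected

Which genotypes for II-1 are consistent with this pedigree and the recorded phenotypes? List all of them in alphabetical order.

II-1 ∈ {Bb PP QQ, Bb PP Qq, Bb Pp QQ, Bb Pp Qq, bb PP QQ, bb PP Qq, bb Pp QQ, bb Pp Qq}

B/I-1 aff ·: bb
B/I-2 un ·: BB|Bb
B/II-1 ? I-1×I-2: Bb|bb
B/II-2 un ·: BB|Bb
B/III-1 un II-2×II-1: BB|Bb
B/III-2 un ·: BB|Bb
B/III-3 un II-2×II-1: BB|Bb
B/IV-1 un III-2×III-1: BB|Bb
⇒ B over [I-1,I-2,II-1,II-2,III-1,III-2,III-3,IV-1]: 64 consistent
P/I-1 ? ·: PP|Pp|pp
P/I-2 ? ·: PP|Pp|pp
P/II-1 un I-1×I-2: PP|Pp
P/II-2 ? ·: PP|Pp|pp
P/III-1 un II-2×II-1: PP|Pp
P/III-2 aff ·: pp
P/III-3 un II-2×II-1: PP|Pp
P/IV-1 ? III-2×III-1: Pp|pp
⇒ P over [I-1,I-2,II-1,II-2,III-1,III-2,III-3,IV-1]: 134 consistent
Q/I-1 ? ·: QQ|Qq|qq
Q/I-2 ? ·: QQ|Qq|qq
Q/II-1 un I-1×I-2: QQ|Qq
Q/II-2 aff ·: qq
Q/III-1 un II-2×II-1: Qq
Q/III-2 ? ·: QQ|Qq|qq
Q/III-3 ? II-2×II-1: Qq|qq
Q/IV-1 un III-2×III-1: QQ|Qq
⇒ Q over [I-1,I-2,II-1,II-2,III-1,III-2,III-3,IV-1]: 90 consistent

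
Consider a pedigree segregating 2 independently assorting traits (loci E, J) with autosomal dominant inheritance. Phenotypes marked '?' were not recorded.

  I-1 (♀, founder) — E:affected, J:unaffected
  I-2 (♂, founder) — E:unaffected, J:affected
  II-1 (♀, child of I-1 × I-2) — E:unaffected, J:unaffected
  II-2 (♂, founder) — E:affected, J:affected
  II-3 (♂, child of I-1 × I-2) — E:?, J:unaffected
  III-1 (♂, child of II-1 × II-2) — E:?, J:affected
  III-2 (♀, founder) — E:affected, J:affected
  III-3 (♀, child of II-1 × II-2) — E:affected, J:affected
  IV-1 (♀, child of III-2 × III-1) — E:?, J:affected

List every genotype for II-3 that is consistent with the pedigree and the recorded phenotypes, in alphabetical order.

II-3 ∈ {Ee jj, ee jj}

E/I-1 aff ·: Ee
E/I-2 un ·: ee
E/II-1 un I-1×I-2: ee
E/II-2 aff ·: Ee|EE
E/II-3 ? I-1×I-2: ee|Ee
E/III-1 ? II-1×II-2: ee|Ee
E/III-2 aff ·: Ee|EE
E/III-3 aff II-1×II-2: Ee
E/IV-1 ? III-2×III-1: ee|Ee|EE
⇒ E over [I-1,I-2,II-1,II-2,II-3,III-1,III-2,III-3,IV-1]: 26 consistent
J/I-1 un ·: jj
J/I-2 aff ·: Jj
J/II-1 un I-1×I-2: jj
J/II-2 aff ·: Jj|JJ
J/II-3 un I-1×I-2: jj
J/III-1 aff II-1×II-2: Jj
J/III-2 aff ·: Jj|JJ
J/III-3 aff II-1×II-2: Jj
J/IV-1 aff III-2×III-1: Jj|JJ
⇒ J over [I-1,I-2,II-1,II-2,II-3,III-1,III-2,III-3,IV-1]: 8 consistent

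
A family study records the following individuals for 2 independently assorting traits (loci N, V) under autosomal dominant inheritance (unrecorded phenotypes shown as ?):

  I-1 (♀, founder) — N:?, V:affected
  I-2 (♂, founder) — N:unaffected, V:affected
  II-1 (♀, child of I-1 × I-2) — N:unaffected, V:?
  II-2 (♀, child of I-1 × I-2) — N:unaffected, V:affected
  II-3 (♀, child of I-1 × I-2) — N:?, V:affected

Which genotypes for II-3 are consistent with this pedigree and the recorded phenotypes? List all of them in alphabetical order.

II-3 ∈ {Nn VV, Nn Vv, nn VV, nn Vv}

N/I-1 ? ·: nn|Nn
N/I-2 un ·: nn
N/II-1 un I-1×I-2: nn
N/II-2 un I-1×I-2: nn
N/II-3 ? I-1×I-2: nn|Nn
⇒ N over [I-1,I-2,II-1,II-2,II-3]: 3 consistent
V/I-1 aff ·: Vv|VV
V/I-2 aff ·: Vv|VV
V/II-1 ? I-1×I-2: vv|Vv|VV
V/II-2 aff I-1×I-2: Vv|VV
V/II-3 aff I-1×I-2: Vv|VV
⇒ V over [I-1,I-2,II-1,II-2,II-3]: 29 consistent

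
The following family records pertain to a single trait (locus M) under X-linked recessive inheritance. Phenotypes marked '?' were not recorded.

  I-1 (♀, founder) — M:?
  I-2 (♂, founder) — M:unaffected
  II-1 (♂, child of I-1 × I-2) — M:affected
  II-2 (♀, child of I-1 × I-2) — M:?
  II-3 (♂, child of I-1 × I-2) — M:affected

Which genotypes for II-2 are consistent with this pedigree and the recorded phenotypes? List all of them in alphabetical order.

M/I-1 ? ·: X^MX^m|X^mX^m
M/I-2 un ·: X^MY
M/II-1 aff I-1×I-2: X^mY
M/II-2 ? I-1×I-2: X^MX^M|X^MX^m
M/II-3 aff I-1×I-2: X^mY
⇒ M over [I-1,I-2,II-1,II-2,II-3]: 3 consistent

II-2 ∈ {X^MX^M, X^MX^m}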